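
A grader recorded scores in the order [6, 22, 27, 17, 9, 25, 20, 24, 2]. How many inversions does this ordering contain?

Element-by-element contributions:
6 → 2 → 1
22 → 17, 9, 20, 2 → 4
27 → 17, 9, 25, 20, 24, 2 → 6
17 → 9, 2 → 2
9 → 2 → 1
25 → 20, 24, 2 → 3
20 → 2 → 1
24 → 2 → 1
2 → none → 0
Sum: 1 + 4 + 6 + 2 + 1 + 3 + 1 + 1 + 0 = 19

There are 19 out-of-order pairs.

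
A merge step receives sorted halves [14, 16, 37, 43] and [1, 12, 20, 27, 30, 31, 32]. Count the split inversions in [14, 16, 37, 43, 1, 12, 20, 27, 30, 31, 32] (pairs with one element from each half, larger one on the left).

Count, for every r in R, how many entries of L exceed r:
r = 1: 14, 16, 37, 43 → 4
r = 12: 14, 16, 37, 43 → 4
r = 20: 37, 43 → 2
r = 27: 37, 43 → 2
r = 30: 37, 43 → 2
r = 31: 37, 43 → 2
r = 32: 37, 43 → 2
Cross-inversions: 4 + 4 + 2 + 2 + 2 + 2 + 2 = 18

18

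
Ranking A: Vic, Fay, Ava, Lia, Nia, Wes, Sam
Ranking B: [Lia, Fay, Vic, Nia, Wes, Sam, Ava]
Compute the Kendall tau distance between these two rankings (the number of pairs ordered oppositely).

Assign each item its position (1..7) in the first ordering, then rewrite the second ordering as that position sequence:
positions: Vic→1, Fay→2, Ava→3, Lia→4, Nia→5, Wes→6, Sam→7
second ordering as positions: [4, 2, 1, 5, 6, 7, 3]
Discordant pairs = inversions in this position sequence.
4: 2, 1, 3 → 3
2: 1 → 1
1: 0
5: 3 → 1
6: 3 → 1
7: 3 → 1
3: 0
Total: 3 + 1 + 0 + 1 + 1 + 1 + 0 = 7

7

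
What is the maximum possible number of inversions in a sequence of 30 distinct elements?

Inversions: 435

A reversed (strictly descending) arrangement makes every pair an inversion, giving C(30, 2) inversions.
C(30, 2) = 30·29/2 = 435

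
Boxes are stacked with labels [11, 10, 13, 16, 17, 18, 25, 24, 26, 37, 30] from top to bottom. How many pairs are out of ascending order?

3 out-of-order pairs

Sweep left to right; for each value list the smaller values that follow it:
11: 1
10: 0
13: 0
16: 0
17: 0
18: 0
25: 1
24: 0
26: 0
37: 1
30: 0
Sum: 1 + 0 + 0 + 0 + 0 + 0 + 1 + 0 + 0 + 1 + 0 = 3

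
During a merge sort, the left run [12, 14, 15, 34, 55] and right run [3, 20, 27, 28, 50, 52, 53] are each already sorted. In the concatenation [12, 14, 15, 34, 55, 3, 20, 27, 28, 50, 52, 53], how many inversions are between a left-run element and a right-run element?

Take each right-half value and tally the left-half values above it:
r = 3: 12, 14, 15, 34, 55 → 5
r = 20: 34, 55 → 2
r = 27: 34, 55 → 2
r = 28: 34, 55 → 2
r = 50: 55 → 1
r = 52: 55 → 1
r = 53: 55 → 1
Cross-inversions: 5 + 2 + 2 + 2 + 1 + 1 + 1 = 14

14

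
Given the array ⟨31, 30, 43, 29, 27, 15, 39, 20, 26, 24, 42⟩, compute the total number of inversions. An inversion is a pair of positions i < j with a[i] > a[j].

34 inversions

Element-by-element contributions:
31 → 30, 29, 27, 15, 20, 26, 24 → 7
30 → 29, 27, 15, 20, 26, 24 → 6
43 → 29, 27, 15, 39, 20, 26, 24, 42 → 8
29 → 27, 15, 20, 26, 24 → 5
27 → 15, 20, 26, 24 → 4
15 → none → 0
39 → 20, 26, 24 → 3
20 → none → 0
26 → 24 → 1
24 → none → 0
42 → none → 0
Sum: 7 + 6 + 8 + 5 + 4 + 0 + 3 + 0 + 1 + 0 + 0 = 34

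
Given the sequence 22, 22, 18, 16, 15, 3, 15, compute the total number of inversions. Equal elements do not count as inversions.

There are 18 out-of-order pairs.

Sweep left to right; for each value list the smaller values that follow it:
22 → 18, 16, 15, 3, 15 → 5
22 → 18, 16, 15, 3, 15 → 5
18 → 16, 15, 3, 15 → 4
16 → 15, 3, 15 → 3
15 → 3 → 1
3 → none → 0
15 → none → 0
Sum: 5 + 5 + 4 + 3 + 1 + 0 + 0 = 18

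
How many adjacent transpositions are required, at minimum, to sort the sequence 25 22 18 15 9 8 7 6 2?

36

Minimum adjacent swaps = number of inversions (each swap of adjacent out-of-order elements removes one inversion and no swap can remove more).
Count inversions — for each element, later elements that are smaller:
25: 22, 18, 15, 9, 8, 7, 6, 2 → 8
22: 18, 15, 9, 8, 7, 6, 2 → 7
18: 15, 9, 8, 7, 6, 2 → 6
15: 9, 8, 7, 6, 2 → 5
9: 8, 7, 6, 2 → 4
8: 7, 6, 2 → 3
7: 6, 2 → 2
6: 2 → 1
2: none → 0
Total inversions: 8 + 7 + 6 + 5 + 4 + 3 + 2 + 1 + 0 = 36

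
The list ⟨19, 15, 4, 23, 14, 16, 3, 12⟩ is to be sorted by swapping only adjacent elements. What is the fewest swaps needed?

19

Minimum adjacent swaps = number of inversions (each swap of adjacent out-of-order elements removes one inversion and no swap can remove more).
Count inversions — for each element, later elements that are smaller:
19: 15, 4, 14, 16, 3, 12 → 6
15: 4, 14, 3, 12 → 4
4: 3 → 1
23: 14, 16, 3, 12 → 4
14: 3, 12 → 2
16: 3, 12 → 2
3: none → 0
12: none → 0
Total inversions: 6 + 4 + 1 + 4 + 2 + 2 + 0 + 0 = 19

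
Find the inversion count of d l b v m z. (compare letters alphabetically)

Count, for each position, how many later elements it exceeds:
d: 1
l: 1
b: 0
v: 1
m: 0
z: 0
Sum: 1 + 1 + 0 + 1 + 0 + 0 = 3

3 out-of-order pairs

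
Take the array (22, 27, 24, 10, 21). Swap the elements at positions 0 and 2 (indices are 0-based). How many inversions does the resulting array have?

8 inversions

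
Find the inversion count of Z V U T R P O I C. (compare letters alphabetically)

36

For each element, count later entries that are smaller:
Z → V, U, T, R, P, O, I, C → 8
V → U, T, R, P, O, I, C → 7
U → T, R, P, O, I, C → 6
T → R, P, O, I, C → 5
R → P, O, I, C → 4
P → O, I, C → 3
O → I, C → 2
I → C → 1
C → none → 0
Sum: 8 + 7 + 6 + 5 + 4 + 3 + 2 + 1 + 0 = 36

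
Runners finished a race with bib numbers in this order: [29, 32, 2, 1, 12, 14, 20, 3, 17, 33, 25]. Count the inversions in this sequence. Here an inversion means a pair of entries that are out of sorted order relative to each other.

22 inversions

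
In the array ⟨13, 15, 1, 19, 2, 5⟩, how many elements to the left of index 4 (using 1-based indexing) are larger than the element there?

The element at index 4 is 19.
Elements before it: 13, 15, 1
None of them are larger than 19.

0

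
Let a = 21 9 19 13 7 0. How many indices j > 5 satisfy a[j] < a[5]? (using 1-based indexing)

1 such element

The element at index 5 is 7.
Elements after it: 0
Those smaller than 7: 0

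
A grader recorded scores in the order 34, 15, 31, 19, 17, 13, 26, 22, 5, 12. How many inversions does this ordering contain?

There are 33 inversions.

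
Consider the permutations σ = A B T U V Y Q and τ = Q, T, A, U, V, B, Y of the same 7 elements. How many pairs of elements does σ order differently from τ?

Assign each item its position (1..7) in the first ordering, then rewrite the second ordering as that position sequence:
positions: A→1, B→2, T→3, U→4, V→5, Y→6, Q→7
second ordering as positions: [7, 3, 1, 4, 5, 2, 6]
Discordant pairs = inversions in this position sequence.
7: 3, 1, 4, 5, 2, 6 → 6
3: 1, 2 → 2
1: 0
4: 2 → 1
5: 2 → 1
2: 0
6: 0
Total: 6 + 2 + 0 + 1 + 1 + 0 + 0 = 10

10 discordant pairs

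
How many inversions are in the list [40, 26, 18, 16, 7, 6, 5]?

For each element, count later entries that are smaller:
40: 6
26: 5
18: 4
16: 3
7: 2
6: 1
5: 0
Sum: 6 + 5 + 4 + 3 + 2 + 1 + 0 = 21

21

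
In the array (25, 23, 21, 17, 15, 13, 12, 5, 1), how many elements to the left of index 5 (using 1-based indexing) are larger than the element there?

The element at index 5 is 15.
Elements before it: 25, 23, 21, 17
Those larger than 15: 25, 23, 21, 17

4 such elements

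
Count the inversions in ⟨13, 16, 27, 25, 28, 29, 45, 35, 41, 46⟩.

For each element, count later entries that are smaller:
13 → none → 0
16 → none → 0
27 → 25 → 1
25 → none → 0
28 → none → 0
29 → none → 0
45 → 35, 41 → 2
35 → none → 0
41 → none → 0
46 → none → 0
Sum: 0 + 0 + 1 + 0 + 0 + 0 + 2 + 0 + 0 + 0 = 3

3 inversions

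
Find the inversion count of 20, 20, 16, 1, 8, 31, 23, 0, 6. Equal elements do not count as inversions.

22

For each element, count later entries that are smaller:
20 → 16, 1, 8, 0, 6 → 5
20 → 16, 1, 8, 0, 6 → 5
16 → 1, 8, 0, 6 → 4
1 → 0 → 1
8 → 0, 6 → 2
31 → 23, 0, 6 → 3
23 → 0, 6 → 2
0 → none → 0
6 → none → 0
Sum: 5 + 5 + 4 + 1 + 2 + 3 + 2 + 0 + 0 = 22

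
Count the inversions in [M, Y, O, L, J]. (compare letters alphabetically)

There are 8 out-of-order pairs.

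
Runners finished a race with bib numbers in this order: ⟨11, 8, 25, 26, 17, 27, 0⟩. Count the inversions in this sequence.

There are 9 out-of-order pairs.

Element-by-element contributions:
11: 2
8: 1
25: 2
26: 2
17: 1
27: 1
0: 0
Sum: 2 + 1 + 2 + 2 + 1 + 1 + 0 = 9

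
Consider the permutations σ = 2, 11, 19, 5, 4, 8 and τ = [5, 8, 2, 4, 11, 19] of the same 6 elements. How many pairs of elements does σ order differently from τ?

Assign each item its position (1..6) in the first ordering, then rewrite the second ordering as that position sequence:
positions: 2→1, 11→2, 19→3, 5→4, 4→5, 8→6
second ordering as positions: [4, 6, 1, 5, 2, 3]
Discordant pairs = inversions in this position sequence.
4: 1, 2, 3 → 3
6: 1, 5, 2, 3 → 4
1: 0
5: 2, 3 → 2
2: 0
3: 0
Total: 3 + 4 + 0 + 2 + 0 + 0 = 9

9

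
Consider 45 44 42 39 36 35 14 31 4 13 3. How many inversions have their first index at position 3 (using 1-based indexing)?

The element at index 3 is 42.
Elements after it: 39, 36, 35, 14, 31, 4, 13, 3
Those smaller than 42: 39, 36, 35, 14, 31, 4, 13, 3

8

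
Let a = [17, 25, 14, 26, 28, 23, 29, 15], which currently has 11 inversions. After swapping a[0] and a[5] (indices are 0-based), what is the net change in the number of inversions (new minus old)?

+1

Positions 0 and 5 hold 17 and 23; after swapping, the array is [23, 25, 14, 26, 28, 17, 29, 15].
Sweep left to right; for each value list the smaller values that follow it:
23: 3
25: 3
14: 0
26: 2
28: 2
17: 1
29: 1
15: 0
Sum: 3 + 3 + 0 + 2 + 2 + 1 + 1 + 0 = 12
Change: 12 − 11 = +1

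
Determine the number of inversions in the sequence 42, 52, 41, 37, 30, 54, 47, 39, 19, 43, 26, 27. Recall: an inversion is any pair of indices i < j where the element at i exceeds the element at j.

45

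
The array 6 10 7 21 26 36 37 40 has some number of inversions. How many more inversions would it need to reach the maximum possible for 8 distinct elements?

27 inversions short

Maximum inversions for 8 distinct elements is C(8, 2) = 8·7/2 = 28.
Current inversions — for each element, count later smaller elements:
6: 0
10: 1
7: 0
21: 0
26: 0
36: 0
37: 0
40: 0
Current total: 0 + 1 + 0 + 0 + 0 + 0 + 0 + 0 = 1
Shortfall: 28 − 1 = 27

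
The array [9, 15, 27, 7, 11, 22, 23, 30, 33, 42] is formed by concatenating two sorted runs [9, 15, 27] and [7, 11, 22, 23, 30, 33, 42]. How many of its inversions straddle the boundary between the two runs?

Split inversions: 7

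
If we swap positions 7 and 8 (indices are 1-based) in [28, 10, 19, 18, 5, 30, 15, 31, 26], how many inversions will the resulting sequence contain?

Positions 7 and 8 hold 15 and 31; after swapping, the array is [28, 10, 19, 18, 5, 30, 31, 15, 26].
Sweep left to right; for each value list the smaller values that follow it:
28: 6
10: 1
19: 3
18: 2
5: 0
30: 2
31: 2
15: 0
26: 0
Sum: 6 + 1 + 3 + 2 + 0 + 2 + 2 + 0 + 0 = 16

16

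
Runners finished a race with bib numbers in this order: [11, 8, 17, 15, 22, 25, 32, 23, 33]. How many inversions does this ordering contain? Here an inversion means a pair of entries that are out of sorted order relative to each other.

4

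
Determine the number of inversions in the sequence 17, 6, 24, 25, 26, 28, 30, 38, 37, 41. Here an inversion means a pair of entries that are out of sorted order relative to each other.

For each element, count later entries that are smaller:
17: 1
6: 0
24: 0
25: 0
26: 0
28: 0
30: 0
38: 1
37: 0
41: 0
Sum: 1 + 0 + 0 + 0 + 0 + 0 + 0 + 1 + 0 + 0 = 2

2 inversions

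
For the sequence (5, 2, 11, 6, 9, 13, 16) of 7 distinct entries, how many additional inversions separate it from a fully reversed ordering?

Maximum inversions for 7 distinct elements is C(7, 2) = 7·6/2 = 21.
Current inversions — for each element, count later smaller elements:
5: 1
2: 0
11: 2
6: 0
9: 0
13: 0
16: 0
Current total: 1 + 0 + 2 + 0 + 0 + 0 + 0 = 3
Shortfall: 21 − 3 = 18

18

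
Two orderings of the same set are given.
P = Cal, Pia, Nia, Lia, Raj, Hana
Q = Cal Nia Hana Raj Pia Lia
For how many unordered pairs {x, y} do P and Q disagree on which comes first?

Assign each item its position (1..6) in the first ordering, then rewrite the second ordering as that position sequence:
positions: Cal→1, Pia→2, Nia→3, Lia→4, Raj→5, Hana→6
second ordering as positions: [1, 3, 6, 5, 2, 4]
Discordant pairs = inversions in this position sequence.
1: 0
3: 2 → 1
6: 5, 2, 4 → 3
5: 2, 4 → 2
2: 0
4: 0
Total: 0 + 1 + 3 + 2 + 0 + 0 = 6

6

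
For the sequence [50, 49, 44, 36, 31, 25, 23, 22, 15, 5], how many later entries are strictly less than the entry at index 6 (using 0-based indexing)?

The element at index 6 is 23.
Elements after it: 22, 15, 5
Those smaller than 23: 22, 15, 5

3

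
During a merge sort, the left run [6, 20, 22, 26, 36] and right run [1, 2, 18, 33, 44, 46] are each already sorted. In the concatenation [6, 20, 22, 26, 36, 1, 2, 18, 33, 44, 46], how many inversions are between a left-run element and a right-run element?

For each element r of the right run, count left-run elements greater than r:
r = 1: 6, 20, 22, 26, 36 → 5
r = 2: 6, 20, 22, 26, 36 → 5
r = 18: 20, 22, 26, 36 → 4
r = 33: 36 → 1
r = 44: none → 0
r = 46: none → 0
Cross-inversions: 5 + 5 + 4 + 1 + 0 + 0 = 15

15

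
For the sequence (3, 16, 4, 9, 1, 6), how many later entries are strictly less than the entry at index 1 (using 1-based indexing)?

1 such element

The element at index 1 is 3.
Elements after it: 16, 4, 9, 1, 6
Those smaller than 3: 1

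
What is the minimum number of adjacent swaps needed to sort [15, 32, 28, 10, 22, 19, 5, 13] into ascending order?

20 adjacent swaps

The minimum number of adjacent swaps to sort an array equals its inversion count, since every such swap removes exactly one inversion.
Count inversions — for each element, later elements that are smaller:
15: 10, 5, 13 → 3
32: 28, 10, 22, 19, 5, 13 → 6
28: 10, 22, 19, 5, 13 → 5
10: 5 → 1
22: 19, 5, 13 → 3
19: 5, 13 → 2
5: none → 0
13: none → 0
Total inversions: 3 + 6 + 5 + 1 + 3 + 2 + 0 + 0 = 20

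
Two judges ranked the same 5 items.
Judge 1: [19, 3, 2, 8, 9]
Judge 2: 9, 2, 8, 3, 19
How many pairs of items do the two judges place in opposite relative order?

Assign each item its position (1..5) in the first ordering, then rewrite the second ordering as that position sequence:
positions: 19→1, 3→2, 2→3, 8→4, 9→5
second ordering as positions: [5, 3, 4, 2, 1]
Discordant pairs = inversions in this position sequence.
5: 3, 4, 2, 1 → 4
3: 2, 1 → 2
4: 2, 1 → 2
2: 1 → 1
1: 0
Total: 4 + 2 + 2 + 1 + 0 = 9

There are 9 discordant pairs.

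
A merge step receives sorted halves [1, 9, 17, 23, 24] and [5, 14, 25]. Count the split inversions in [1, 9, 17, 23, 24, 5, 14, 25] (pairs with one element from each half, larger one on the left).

7 cross-inversions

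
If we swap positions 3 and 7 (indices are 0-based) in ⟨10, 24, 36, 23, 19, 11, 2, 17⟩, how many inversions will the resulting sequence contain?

16

Positions 3 and 7 hold 23 and 17; after swapping, the array is [10, 24, 36, 17, 19, 11, 2, 23].
For each element, count later entries that are smaller:
10 → 2 → 1
24 → 17, 19, 11, 2, 23 → 5
36 → 17, 19, 11, 2, 23 → 5
17 → 11, 2 → 2
19 → 11, 2 → 2
11 → 2 → 1
2 → none → 0
23 → none → 0
Sum: 1 + 5 + 5 + 2 + 2 + 1 + 0 + 0 = 16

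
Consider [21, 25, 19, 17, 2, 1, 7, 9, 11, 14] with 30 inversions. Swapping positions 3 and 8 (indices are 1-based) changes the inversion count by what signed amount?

-3

Positions 3 and 8 hold 19 and 9; after swapping, the array is [21, 25, 9, 17, 2, 1, 7, 19, 11, 14].
Count, for each position, how many later elements it exceeds:
21 → 9, 17, 2, 1, 7, 19, 11, 14 → 8
25 → 9, 17, 2, 1, 7, 19, 11, 14 → 8
9 → 2, 1, 7 → 3
17 → 2, 1, 7, 11, 14 → 5
2 → 1 → 1
1 → none → 0
7 → none → 0
19 → 11, 14 → 2
11 → none → 0
14 → none → 0
Sum: 8 + 8 + 3 + 5 + 1 + 0 + 0 + 2 + 0 + 0 = 27
Change: 27 − 30 = -3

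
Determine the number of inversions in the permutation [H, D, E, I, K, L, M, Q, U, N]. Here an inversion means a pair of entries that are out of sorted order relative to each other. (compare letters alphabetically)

4

Sweep left to right; for each value list the smaller values that follow it:
H → D, E → 2
D → none → 0
E → none → 0
I → none → 0
K → none → 0
L → none → 0
M → none → 0
Q → N → 1
U → N → 1
N → none → 0
Sum: 2 + 0 + 0 + 0 + 0 + 0 + 0 + 1 + 1 + 0 = 4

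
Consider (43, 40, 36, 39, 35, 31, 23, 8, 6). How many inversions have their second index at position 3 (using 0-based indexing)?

2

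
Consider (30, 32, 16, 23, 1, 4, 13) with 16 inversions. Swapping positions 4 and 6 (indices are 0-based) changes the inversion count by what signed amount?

Positions 4 and 6 hold 1 and 13; after swapping, the array is [30, 32, 16, 23, 13, 4, 1].
Element-by-element contributions:
30: 5
32: 5
16: 3
23: 3
13: 2
4: 1
1: 0
Sum: 5 + 5 + 3 + 3 + 2 + 1 + 0 = 19
Change: 19 − 16 = +3

+3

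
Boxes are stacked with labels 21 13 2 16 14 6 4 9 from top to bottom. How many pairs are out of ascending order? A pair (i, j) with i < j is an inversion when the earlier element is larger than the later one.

For each element, count later entries that are smaller:
21: 7
13: 4
2: 0
16: 4
14: 3
6: 1
4: 0
9: 0
Sum: 7 + 4 + 0 + 4 + 3 + 1 + 0 + 0 = 19

19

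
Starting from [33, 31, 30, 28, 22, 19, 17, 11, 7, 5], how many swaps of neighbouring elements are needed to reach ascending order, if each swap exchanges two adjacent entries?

The minimum number of adjacent swaps to sort an array equals its inversion count, since every such swap removes exactly one inversion.
Count inversions — for each element, later elements that are smaller:
33: 31, 30, 28, 22, 19, 17, 11, 7, 5 → 9
31: 30, 28, 22, 19, 17, 11, 7, 5 → 8
30: 28, 22, 19, 17, 11, 7, 5 → 7
28: 22, 19, 17, 11, 7, 5 → 6
22: 19, 17, 11, 7, 5 → 5
19: 17, 11, 7, 5 → 4
17: 11, 7, 5 → 3
11: 7, 5 → 2
7: 5 → 1
5: none → 0
Total inversions: 9 + 8 + 7 + 6 + 5 + 4 + 3 + 2 + 1 + 0 = 45

45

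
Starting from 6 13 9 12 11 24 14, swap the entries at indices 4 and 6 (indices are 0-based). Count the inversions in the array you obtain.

6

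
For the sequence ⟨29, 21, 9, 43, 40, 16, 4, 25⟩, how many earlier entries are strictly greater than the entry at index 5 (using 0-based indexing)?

The element at index 5 is 16.
Elements before it: 29, 21, 9, 43, 40
Those larger than 16: 29, 21, 43, 40

4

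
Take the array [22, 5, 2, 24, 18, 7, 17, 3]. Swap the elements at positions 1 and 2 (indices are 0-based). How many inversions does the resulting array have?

16 inversions

Positions 1 and 2 hold 5 and 2; after swapping, the array is [22, 2, 5, 24, 18, 7, 17, 3].
Count, for each position, how many later elements it exceeds:
22 → 2, 5, 18, 7, 17, 3 → 6
2 → none → 0
5 → 3 → 1
24 → 18, 7, 17, 3 → 4
18 → 7, 17, 3 → 3
7 → 3 → 1
17 → 3 → 1
3 → none → 0
Sum: 6 + 0 + 1 + 4 + 3 + 1 + 1 + 0 = 16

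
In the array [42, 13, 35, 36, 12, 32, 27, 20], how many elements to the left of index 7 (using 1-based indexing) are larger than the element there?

4

The element at index 7 is 27.
Elements before it: 42, 13, 35, 36, 12, 32
Those larger than 27: 42, 35, 36, 32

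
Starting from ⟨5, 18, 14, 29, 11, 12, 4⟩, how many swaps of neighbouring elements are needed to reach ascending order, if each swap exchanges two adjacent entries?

13 swaps

Each adjacent swap fixes exactly one inversion, so the minimum swap count equals the number of inversions.
Count inversions — for each element, later elements that are smaller:
5: 4 → 1
18: 14, 11, 12, 4 → 4
14: 11, 12, 4 → 3
29: 11, 12, 4 → 3
11: 4 → 1
12: 4 → 1
4: none → 0
Total inversions: 1 + 4 + 3 + 3 + 1 + 1 + 0 = 13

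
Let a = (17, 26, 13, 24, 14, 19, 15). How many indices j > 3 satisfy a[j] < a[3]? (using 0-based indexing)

The element at index 3 is 24.
Elements after it: 14, 19, 15
Those smaller than 24: 14, 19, 15

3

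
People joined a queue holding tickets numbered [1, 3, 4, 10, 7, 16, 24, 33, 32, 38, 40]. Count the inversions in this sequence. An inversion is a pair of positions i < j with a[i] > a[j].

2 out-of-order pairs

Element-by-element contributions:
1 → none → 0
3 → none → 0
4 → none → 0
10 → 7 → 1
7 → none → 0
16 → none → 0
24 → none → 0
33 → 32 → 1
32 → none → 0
38 → none → 0
40 → none → 0
Sum: 0 + 0 + 0 + 1 + 0 + 0 + 0 + 1 + 0 + 0 + 0 = 2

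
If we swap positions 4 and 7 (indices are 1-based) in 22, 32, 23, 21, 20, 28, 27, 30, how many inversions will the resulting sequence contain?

13

Positions 4 and 7 hold 21 and 27; after swapping, the array is [22, 32, 23, 27, 20, 28, 21, 30].
Sweep left to right; for each value list the smaller values that follow it:
22 → 20, 21 → 2
32 → 23, 27, 20, 28, 21, 30 → 6
23 → 20, 21 → 2
27 → 20, 21 → 2
20 → none → 0
28 → 21 → 1
21 → none → 0
30 → none → 0
Sum: 2 + 6 + 2 + 2 + 0 + 1 + 0 + 0 = 13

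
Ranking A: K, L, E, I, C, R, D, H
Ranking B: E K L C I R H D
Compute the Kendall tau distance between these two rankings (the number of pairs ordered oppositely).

Assign each item its position (1..8) in the first ordering, then rewrite the second ordering as that position sequence:
positions: K→1, L→2, E→3, I→4, C→5, R→6, D→7, H→8
second ordering as positions: [3, 1, 2, 5, 4, 6, 8, 7]
Discordant pairs = inversions in this position sequence.
3: 1, 2 → 2
1: 0
2: 0
5: 4 → 1
4: 0
6: 0
8: 7 → 1
7: 0
Total: 2 + 0 + 0 + 1 + 0 + 0 + 1 + 0 = 4

4 discordant pairs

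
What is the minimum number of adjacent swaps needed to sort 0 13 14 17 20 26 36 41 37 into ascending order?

1

The minimum number of adjacent swaps to sort an array equals its inversion count, since every such swap removes exactly one inversion.
Count inversions — for each element, later elements that are smaller:
0: none → 0
13: none → 0
14: none → 0
17: none → 0
20: none → 0
26: none → 0
36: none → 0
41: 37 → 1
37: none → 0
Total inversions: 0 + 0 + 0 + 0 + 0 + 0 + 0 + 1 + 0 = 1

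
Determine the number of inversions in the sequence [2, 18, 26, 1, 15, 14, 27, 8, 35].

13 inversions

Element-by-element contributions:
2: 1
18: 4
26: 4
1: 0
15: 2
14: 1
27: 1
8: 0
35: 0
Sum: 1 + 4 + 4 + 0 + 2 + 1 + 1 + 0 + 0 = 13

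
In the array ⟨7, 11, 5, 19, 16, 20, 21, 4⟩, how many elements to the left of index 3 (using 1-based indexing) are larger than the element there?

2

The element at index 3 is 5.
Elements before it: 7, 11
Those larger than 5: 7, 11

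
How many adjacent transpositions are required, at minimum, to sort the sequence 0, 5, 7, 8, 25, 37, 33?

1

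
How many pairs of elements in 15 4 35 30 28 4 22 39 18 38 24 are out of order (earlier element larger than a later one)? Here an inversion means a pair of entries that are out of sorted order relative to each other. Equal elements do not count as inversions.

Count, for each position, how many later elements it exceeds:
15 → 4, 4 → 2
4 → none → 0
35 → 30, 28, 4, 22, 18, 24 → 6
30 → 28, 4, 22, 18, 24 → 5
28 → 4, 22, 18, 24 → 4
4 → none → 0
22 → 18 → 1
39 → 18, 38, 24 → 3
18 → none → 0
38 → 24 → 1
24 → none → 0
Sum: 2 + 0 + 6 + 5 + 4 + 0 + 1 + 3 + 0 + 1 + 0 = 22

22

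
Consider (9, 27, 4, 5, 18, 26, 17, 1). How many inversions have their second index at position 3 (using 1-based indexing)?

2

The element at index 3 is 4.
Elements before it: 9, 27
Those larger than 4: 9, 27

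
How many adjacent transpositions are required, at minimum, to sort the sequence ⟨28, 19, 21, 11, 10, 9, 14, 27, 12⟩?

23 swaps

The minimum number of adjacent swaps to sort an array equals its inversion count, since every such swap removes exactly one inversion.
Count inversions — for each element, later elements that are smaller:
28: 19, 21, 11, 10, 9, 14, 27, 12 → 8
19: 11, 10, 9, 14, 12 → 5
21: 11, 10, 9, 14, 12 → 5
11: 10, 9 → 2
10: 9 → 1
9: none → 0
14: 12 → 1
27: 12 → 1
12: none → 0
Total inversions: 8 + 5 + 5 + 2 + 1 + 0 + 1 + 1 + 0 = 23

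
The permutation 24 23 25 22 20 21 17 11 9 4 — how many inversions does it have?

There are 42 inversions.

Count, for each position, how many later elements it exceeds:
24 → 23, 22, 20, 21, 17, 11, 9, 4 → 8
23 → 22, 20, 21, 17, 11, 9, 4 → 7
25 → 22, 20, 21, 17, 11, 9, 4 → 7
22 → 20, 21, 17, 11, 9, 4 → 6
20 → 17, 11, 9, 4 → 4
21 → 17, 11, 9, 4 → 4
17 → 11, 9, 4 → 3
11 → 9, 4 → 2
9 → 4 → 1
4 → none → 0
Sum: 8 + 7 + 7 + 6 + 4 + 4 + 3 + 2 + 1 + 0 = 42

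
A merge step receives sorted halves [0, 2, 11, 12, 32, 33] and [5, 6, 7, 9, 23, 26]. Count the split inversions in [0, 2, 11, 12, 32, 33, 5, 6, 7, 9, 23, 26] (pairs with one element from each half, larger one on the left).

For each element r of the right run, count left-run elements greater than r:
r = 5: 11, 12, 32, 33 → 4
r = 6: 11, 12, 32, 33 → 4
r = 7: 11, 12, 32, 33 → 4
r = 9: 11, 12, 32, 33 → 4
r = 23: 32, 33 → 2
r = 26: 32, 33 → 2
Cross-inversions: 4 + 4 + 4 + 4 + 2 + 2 = 20

20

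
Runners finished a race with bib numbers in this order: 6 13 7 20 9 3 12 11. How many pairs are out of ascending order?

Inversions: 13

For each element, count later entries that are smaller:
6 → 3 → 1
13 → 7, 9, 3, 12, 11 → 5
7 → 3 → 1
20 → 9, 3, 12, 11 → 4
9 → 3 → 1
3 → none → 0
12 → 11 → 1
11 → none → 0
Sum: 1 + 5 + 1 + 4 + 1 + 0 + 1 + 0 = 13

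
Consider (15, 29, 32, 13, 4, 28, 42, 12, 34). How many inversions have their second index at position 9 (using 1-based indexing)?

1

The element at index 9 is 34.
Elements before it: 15, 29, 32, 13, 4, 28, 42, 12
Those larger than 34: 42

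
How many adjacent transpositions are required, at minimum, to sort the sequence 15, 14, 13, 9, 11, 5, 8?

Each adjacent swap fixes exactly one inversion, so the minimum swap count equals the number of inversions.
Count inversions — for each element, later elements that are smaller:
15: 14, 13, 9, 11, 5, 8 → 6
14: 13, 9, 11, 5, 8 → 5
13: 9, 11, 5, 8 → 4
9: 5, 8 → 2
11: 5, 8 → 2
5: none → 0
8: none → 0
Total inversions: 6 + 5 + 4 + 2 + 2 + 0 + 0 = 19

There are 19 adjacent swaps.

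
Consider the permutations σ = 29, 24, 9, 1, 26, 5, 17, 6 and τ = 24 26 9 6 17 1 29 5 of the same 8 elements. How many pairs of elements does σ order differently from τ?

Discordant pairs: 13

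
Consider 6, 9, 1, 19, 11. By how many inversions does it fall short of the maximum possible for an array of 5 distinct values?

7

Maximum inversions for 5 distinct elements is C(5, 2) = 5·4/2 = 10.
Current inversions — for each element, count later smaller elements:
6: 1
9: 1
1: 0
19: 1
11: 0
Current total: 1 + 1 + 0 + 1 + 0 = 3
Shortfall: 10 − 3 = 7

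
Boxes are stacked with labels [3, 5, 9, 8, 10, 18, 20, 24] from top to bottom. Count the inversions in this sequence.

Element-by-element contributions:
3 → none → 0
5 → none → 0
9 → 8 → 1
8 → none → 0
10 → none → 0
18 → none → 0
20 → none → 0
24 → none → 0
Sum: 0 + 0 + 1 + 0 + 0 + 0 + 0 + 0 = 1

1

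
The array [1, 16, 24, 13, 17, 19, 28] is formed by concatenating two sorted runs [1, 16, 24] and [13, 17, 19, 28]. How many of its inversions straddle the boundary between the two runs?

Take each right-half value and tally the left-half values above it:
r = 13: 16, 24 → 2
r = 17: 24 → 1
r = 19: 24 → 1
r = 28: none → 0
Cross-inversions: 2 + 1 + 1 + 0 = 4

4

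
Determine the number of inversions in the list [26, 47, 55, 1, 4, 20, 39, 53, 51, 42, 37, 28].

31

Element-by-element contributions:
26: 3
47: 7
55: 9
1: 0
4: 0
20: 0
39: 2
53: 4
51: 3
42: 2
37: 1
28: 0
Sum: 3 + 7 + 9 + 0 + 0 + 0 + 2 + 4 + 3 + 2 + 1 + 0 = 31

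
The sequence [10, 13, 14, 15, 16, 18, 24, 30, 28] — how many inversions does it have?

For each element, count later entries that are smaller:
10: 0
13: 0
14: 0
15: 0
16: 0
18: 0
24: 0
30: 1
28: 0
Sum: 0 + 0 + 0 + 0 + 0 + 0 + 0 + 1 + 0 = 1

1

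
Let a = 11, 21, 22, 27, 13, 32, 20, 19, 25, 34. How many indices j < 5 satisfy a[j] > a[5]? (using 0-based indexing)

0

The element at index 5 is 32.
Elements before it: 11, 21, 22, 27, 13
None of them are larger than 32.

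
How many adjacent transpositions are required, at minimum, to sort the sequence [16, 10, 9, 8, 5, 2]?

Each adjacent swap fixes exactly one inversion, so the minimum swap count equals the number of inversions.
Count inversions — for each element, later elements that are smaller:
16: 10, 9, 8, 5, 2 → 5
10: 9, 8, 5, 2 → 4
9: 8, 5, 2 → 3
8: 5, 2 → 2
5: 2 → 1
2: none → 0
Total inversions: 5 + 4 + 3 + 2 + 1 + 0 = 15

15 adjacent swaps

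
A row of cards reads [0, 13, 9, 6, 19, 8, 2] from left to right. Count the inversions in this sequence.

Inversion pairs (indices are 1-based):
(2,3): 13 > 9
(2,4): 13 > 6
(2,6): 13 > 8
(2,7): 13 > 2
(3,4): 9 > 6
(3,6): 9 > 8
(3,7): 9 > 2
(4,7): 6 > 2
(5,6): 19 > 8
(5,7): 19 > 2
(6,7): 8 > 2
That's 11 pairs.

11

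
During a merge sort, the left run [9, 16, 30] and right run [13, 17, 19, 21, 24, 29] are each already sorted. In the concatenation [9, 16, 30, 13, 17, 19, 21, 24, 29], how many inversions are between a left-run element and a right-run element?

For each element r of the right run, count left-run elements greater than r:
r = 13: 16, 30 → 2
r = 17: 30 → 1
r = 19: 30 → 1
r = 21: 30 → 1
r = 24: 30 → 1
r = 29: 30 → 1
Cross-inversions: 2 + 1 + 1 + 1 + 1 + 1 = 7

7 cross-inversions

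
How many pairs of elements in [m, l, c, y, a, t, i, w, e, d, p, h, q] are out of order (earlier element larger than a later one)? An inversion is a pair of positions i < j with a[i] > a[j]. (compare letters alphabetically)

39

Count, for each position, how many later elements it exceeds:
m → l, c, a, i, e, d, h → 7
l → c, a, i, e, d, h → 6
c → a → 1
y → a, t, i, w, e, d, p, h, q → 9
a → none → 0
t → i, e, d, p, h, q → 6
i → e, d, h → 3
w → e, d, p, h, q → 5
e → d → 1
d → none → 0
p → h → 1
h → none → 0
q → none → 0
Sum: 7 + 6 + 1 + 9 + 0 + 6 + 3 + 5 + 1 + 0 + 1 + 0 + 0 = 39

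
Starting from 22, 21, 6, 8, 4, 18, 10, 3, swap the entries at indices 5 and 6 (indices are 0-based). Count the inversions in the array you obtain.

20

Positions 5 and 6 hold 18 and 10; after swapping, the array is [22, 21, 6, 8, 4, 10, 18, 3].
For each element, count later entries that are smaller:
22 → 21, 6, 8, 4, 10, 18, 3 → 7
21 → 6, 8, 4, 10, 18, 3 → 6
6 → 4, 3 → 2
8 → 4, 3 → 2
4 → 3 → 1
10 → 3 → 1
18 → 3 → 1
3 → none → 0
Sum: 7 + 6 + 2 + 2 + 1 + 1 + 1 + 0 = 20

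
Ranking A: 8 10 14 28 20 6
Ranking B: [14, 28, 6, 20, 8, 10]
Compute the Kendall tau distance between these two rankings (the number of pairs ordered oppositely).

Assign each item its position (1..6) in the first ordering, then rewrite the second ordering as that position sequence:
positions: 8→1, 10→2, 14→3, 28→4, 20→5, 6→6
second ordering as positions: [3, 4, 6, 5, 1, 2]
Discordant pairs = inversions in this position sequence.
3: 1, 2 → 2
4: 1, 2 → 2
6: 5, 1, 2 → 3
5: 1, 2 → 2
1: 0
2: 0
Total: 2 + 2 + 3 + 2 + 0 + 0 = 9

Discordant pairs: 9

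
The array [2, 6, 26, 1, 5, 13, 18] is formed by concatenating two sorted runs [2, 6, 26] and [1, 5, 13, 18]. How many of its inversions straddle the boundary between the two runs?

For each element r of the right run, count left-run elements greater than r:
r = 1: 2, 6, 26 → 3
r = 5: 6, 26 → 2
r = 13: 26 → 1
r = 18: 26 → 1
Cross-inversions: 3 + 2 + 1 + 1 = 7

7 cross-inversions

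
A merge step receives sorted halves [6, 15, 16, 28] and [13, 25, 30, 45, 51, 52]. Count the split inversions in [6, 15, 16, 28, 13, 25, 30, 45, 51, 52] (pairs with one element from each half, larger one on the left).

There are 4 split inversions.

Take each right-half value and tally the left-half values above it:
r = 13: 15, 16, 28 → 3
r = 25: 28 → 1
r = 30: none → 0
r = 45: none → 0
r = 51: none → 0
r = 52: none → 0
Cross-inversions: 3 + 1 + 0 + 0 + 0 + 0 = 4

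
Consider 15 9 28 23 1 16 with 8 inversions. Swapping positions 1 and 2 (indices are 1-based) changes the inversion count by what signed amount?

-1

Positions 1 and 2 hold 15 and 9; after swapping, the array is [9, 15, 28, 23, 1, 16].
Count, for each position, how many later elements it exceeds:
9: 1
15: 1
28: 3
23: 2
1: 0
16: 0
Sum: 1 + 1 + 3 + 2 + 0 + 0 = 7
Change: 7 − 8 = -1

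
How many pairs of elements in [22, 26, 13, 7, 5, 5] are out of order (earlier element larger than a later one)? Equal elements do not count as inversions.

Inversions: 13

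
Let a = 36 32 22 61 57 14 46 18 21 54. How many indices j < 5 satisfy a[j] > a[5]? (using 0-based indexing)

The element at index 5 is 14.
Elements before it: 36, 32, 22, 61, 57
Those larger than 14: 36, 32, 22, 61, 57

5 such elements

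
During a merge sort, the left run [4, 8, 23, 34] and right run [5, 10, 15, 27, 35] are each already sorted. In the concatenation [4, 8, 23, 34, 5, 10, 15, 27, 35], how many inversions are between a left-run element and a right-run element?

For each element r of the right run, count left-run elements greater than r:
r = 5: 8, 23, 34 → 3
r = 10: 23, 34 → 2
r = 15: 23, 34 → 2
r = 27: 34 → 1
r = 35: none → 0
Cross-inversions: 3 + 2 + 2 + 1 + 0 = 8

There are 8 cross-inversions.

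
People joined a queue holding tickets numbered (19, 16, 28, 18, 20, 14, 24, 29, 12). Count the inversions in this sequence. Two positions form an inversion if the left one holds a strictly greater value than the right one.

Element-by-element contributions:
19 → 16, 18, 14, 12 → 4
16 → 14, 12 → 2
28 → 18, 20, 14, 24, 12 → 5
18 → 14, 12 → 2
20 → 14, 12 → 2
14 → 12 → 1
24 → 12 → 1
29 → 12 → 1
12 → none → 0
Sum: 4 + 2 + 5 + 2 + 2 + 1 + 1 + 1 + 0 = 18

18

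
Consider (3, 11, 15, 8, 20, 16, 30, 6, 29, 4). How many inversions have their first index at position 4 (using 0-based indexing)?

3 such elements

The element at index 4 is 20.
Elements after it: 16, 30, 6, 29, 4
Those smaller than 20: 16, 6, 4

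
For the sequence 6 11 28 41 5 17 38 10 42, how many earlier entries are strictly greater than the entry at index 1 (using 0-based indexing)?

The element at index 1 is 11.
Elements before it: 6
None of them are larger than 11.

0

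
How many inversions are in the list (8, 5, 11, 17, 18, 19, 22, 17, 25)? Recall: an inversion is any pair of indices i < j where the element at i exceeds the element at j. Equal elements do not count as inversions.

For each element, count later entries that are smaller:
8 → 5 → 1
5 → none → 0
11 → none → 0
17 → none → 0
18 → 17 → 1
19 → 17 → 1
22 → 17 → 1
17 → none → 0
25 → none → 0
Sum: 1 + 0 + 0 + 0 + 1 + 1 + 1 + 0 + 0 = 4

There are 4 inversions.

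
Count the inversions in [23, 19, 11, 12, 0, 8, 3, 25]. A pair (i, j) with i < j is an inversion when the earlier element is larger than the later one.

Element-by-element contributions:
23 → 19, 11, 12, 0, 8, 3 → 6
19 → 11, 12, 0, 8, 3 → 5
11 → 0, 8, 3 → 3
12 → 0, 8, 3 → 3
0 → none → 0
8 → 3 → 1
3 → none → 0
25 → none → 0
Sum: 6 + 5 + 3 + 3 + 0 + 1 + 0 + 0 = 18

18 inversions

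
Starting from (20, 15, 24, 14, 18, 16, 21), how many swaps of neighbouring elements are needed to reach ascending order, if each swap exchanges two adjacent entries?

The minimum number of adjacent swaps to sort an array equals its inversion count, since every such swap removes exactly one inversion.
Count inversions — for each element, later elements that are smaller:
20: 15, 14, 18, 16 → 4
15: 14 → 1
24: 14, 18, 16, 21 → 4
14: none → 0
18: 16 → 1
16: none → 0
21: none → 0
Total inversions: 4 + 1 + 4 + 0 + 1 + 0 + 0 = 10

10 adjacent swaps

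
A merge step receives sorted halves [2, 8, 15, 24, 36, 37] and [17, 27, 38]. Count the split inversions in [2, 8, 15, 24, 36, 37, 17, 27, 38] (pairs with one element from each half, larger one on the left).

5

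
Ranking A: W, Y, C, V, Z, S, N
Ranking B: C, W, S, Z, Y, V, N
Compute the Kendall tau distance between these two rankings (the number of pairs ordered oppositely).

Assign each item its position (1..7) in the first ordering, then rewrite the second ordering as that position sequence:
positions: W→1, Y→2, C→3, V→4, Z→5, S→6, N→7
second ordering as positions: [3, 1, 6, 5, 2, 4, 7]
Discordant pairs = inversions in this position sequence.
3: 1, 2 → 2
1: 0
6: 5, 2, 4 → 3
5: 2, 4 → 2
2: 0
4: 0
7: 0
Total: 2 + 0 + 3 + 2 + 0 + 0 + 0 = 7

Discordant pairs: 7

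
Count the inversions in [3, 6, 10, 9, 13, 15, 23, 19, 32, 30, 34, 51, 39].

Inversions: 4

Count, for each position, how many later elements it exceeds:
3 → none → 0
6 → none → 0
10 → 9 → 1
9 → none → 0
13 → none → 0
15 → none → 0
23 → 19 → 1
19 → none → 0
32 → 30 → 1
30 → none → 0
34 → none → 0
51 → 39 → 1
39 → none → 0
Sum: 0 + 0 + 1 + 0 + 0 + 0 + 1 + 0 + 1 + 0 + 0 + 1 + 0 = 4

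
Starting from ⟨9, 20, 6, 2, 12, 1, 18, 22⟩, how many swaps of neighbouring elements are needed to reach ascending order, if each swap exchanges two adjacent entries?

Minimum adjacent swaps = number of inversions (each swap of adjacent out-of-order elements removes one inversion and no swap can remove more).
Count inversions — for each element, later elements that are smaller:
9: 6, 2, 1 → 3
20: 6, 2, 12, 1, 18 → 5
6: 2, 1 → 2
2: 1 → 1
12: 1 → 1
1: none → 0
18: none → 0
22: none → 0
Total inversions: 3 + 5 + 2 + 1 + 1 + 0 + 0 + 0 = 12

12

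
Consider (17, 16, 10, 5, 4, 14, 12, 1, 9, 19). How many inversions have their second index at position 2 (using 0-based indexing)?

2

The element at index 2 is 10.
Elements before it: 17, 16
Those larger than 10: 17, 16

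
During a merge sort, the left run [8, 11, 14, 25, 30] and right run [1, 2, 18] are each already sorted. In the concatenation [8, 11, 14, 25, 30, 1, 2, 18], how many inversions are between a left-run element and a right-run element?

Split inversions: 12

For each element r of the right run, count left-run elements greater than r:
r = 1: 8, 11, 14, 25, 30 → 5
r = 2: 8, 11, 14, 25, 30 → 5
r = 18: 25, 30 → 2
Cross-inversions: 5 + 5 + 2 = 12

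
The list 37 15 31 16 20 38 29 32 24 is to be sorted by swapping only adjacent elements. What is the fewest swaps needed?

The minimum number of adjacent swaps to sort an array equals its inversion count, since every such swap removes exactly one inversion.
Count inversions — for each element, later elements that are smaller:
37: 15, 31, 16, 20, 29, 32, 24 → 7
15: none → 0
31: 16, 20, 29, 24 → 4
16: none → 0
20: none → 0
38: 29, 32, 24 → 3
29: 24 → 1
32: 24 → 1
24: none → 0
Total inversions: 7 + 0 + 4 + 0 + 0 + 3 + 1 + 1 + 0 = 16

16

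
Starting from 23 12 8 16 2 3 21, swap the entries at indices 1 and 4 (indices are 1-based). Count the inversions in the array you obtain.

12

Positions 1 and 4 hold 23 and 16; after swapping, the array is [16, 12, 8, 23, 2, 3, 21].
Sweep left to right; for each value list the smaller values that follow it:
16: 4
12: 3
8: 2
23: 3
2: 0
3: 0
21: 0
Sum: 4 + 3 + 2 + 3 + 0 + 0 + 0 = 12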